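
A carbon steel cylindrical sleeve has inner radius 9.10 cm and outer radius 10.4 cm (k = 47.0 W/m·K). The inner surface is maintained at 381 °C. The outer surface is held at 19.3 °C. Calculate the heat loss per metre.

Q' = 2πk·ΔT/ln(r₂/r₁) = 2π × 47.0 × 361.7 / ln(0.104/0.0910) = 8.00×10^5 W/m

Q' = 800 kW/m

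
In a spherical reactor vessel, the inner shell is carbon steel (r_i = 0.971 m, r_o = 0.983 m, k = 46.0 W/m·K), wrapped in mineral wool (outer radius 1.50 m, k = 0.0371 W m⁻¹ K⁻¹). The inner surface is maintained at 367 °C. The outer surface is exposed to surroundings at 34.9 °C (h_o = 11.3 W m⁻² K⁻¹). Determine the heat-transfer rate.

Treat each layer as a resistance in series:
  R_carbon steel = (1/0.971 − 1/0.983)/(4πk) = 0.01257/(4π·46.0) = 2.175×10^-5 K/W
  R_mineral wool = (1/0.983 − 1/1.50)/(4πk) = 0.3506/(4π·0.0371) = 0.7521 K/W
  R_conv,out = 1/(4πr²h) = 1/(4π·1.50²·11.3) = 0.003130 K/W
ΣR = 2.175×10^-5 + 0.7521 + 0.003130 = 0.7553 K/W
Q = ΔT/ΣR = (367 °C − 34.9 °C)/0.7553 = 440 W

Q = 440 W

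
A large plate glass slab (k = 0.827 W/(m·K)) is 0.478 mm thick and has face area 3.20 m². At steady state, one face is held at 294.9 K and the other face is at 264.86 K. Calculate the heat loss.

Q = kA·ΔT/L = 0.827 × 3.20 × |294.9 K − 264.86 K| / 4.78×10^-4 = 1.66×10^5 W

Q = 166 kW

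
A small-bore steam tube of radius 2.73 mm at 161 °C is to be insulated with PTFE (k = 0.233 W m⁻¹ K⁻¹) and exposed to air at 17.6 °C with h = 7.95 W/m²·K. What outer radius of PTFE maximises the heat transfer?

r_cr = 2.93 cm

For a cylinder, r_cr = k_ins/h = 0.233/7.95 = 0.0293 m = 2.93 cm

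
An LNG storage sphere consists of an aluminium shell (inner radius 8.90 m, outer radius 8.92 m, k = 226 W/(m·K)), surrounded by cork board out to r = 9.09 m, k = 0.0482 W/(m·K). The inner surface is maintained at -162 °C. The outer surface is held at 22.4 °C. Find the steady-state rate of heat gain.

Treat each layer as a resistance in series:
  R_aluminium = (1/8.90 − 1/8.92)/(4πk) = 2.519×10^-4/(4π·226) = 8.871×10^-8 K/W
  R_cork board = (1/8.92 − 1/9.09)/(4πk) = 0.002097/(4π·0.0482) = 0.003461 K/W
ΣR = 8.871×10^-8 + 0.003461 = 0.003461 K/W
Q = ΔT/ΣR = (-162 °C − 22.4 °C)/0.003461 = -53300 W
(Negative Q ⇒ heat flows inward; heat gain = 53300 W.)

Q = 53.3 kW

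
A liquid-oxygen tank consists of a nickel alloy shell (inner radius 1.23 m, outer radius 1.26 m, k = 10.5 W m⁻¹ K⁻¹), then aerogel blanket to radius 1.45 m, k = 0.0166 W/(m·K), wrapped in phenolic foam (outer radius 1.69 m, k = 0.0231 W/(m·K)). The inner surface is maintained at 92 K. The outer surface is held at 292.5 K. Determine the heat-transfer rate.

Q = 240 W

Treat each layer as a resistance in series:
  R_nickel alloy = (1/1.23 − 1/1.26)/(4πk) = 0.01936/(4π·10.5) = 1.467×10^-4 K/W
  R_aerogel blanket = (1/1.26 − 1/1.45)/(4πk) = 0.1040/(4π·0.0166) = 0.4985 K/W
  R_phenolic foam = (1/1.45 − 1/1.69)/(4πk) = 0.09794/(4π·0.0231) = 0.3374 K/W
ΣR = 1.467×10^-4 + 0.4985 + 0.3374 = 0.8360 K/W
Q = ΔT/ΣR = (92 K − 292.5 K)/0.8360 = -240 W
(Negative Q ⇒ heat flows inward; heat gain = 240 W.)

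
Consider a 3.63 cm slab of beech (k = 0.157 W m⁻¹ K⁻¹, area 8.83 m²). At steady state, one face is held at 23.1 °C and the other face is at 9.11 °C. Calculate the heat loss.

Q = 534 W

Q = kA·ΔT/L = 0.157 × 8.83 × |23.1 °C − 9.11 °C| / 0.0363 = 534 W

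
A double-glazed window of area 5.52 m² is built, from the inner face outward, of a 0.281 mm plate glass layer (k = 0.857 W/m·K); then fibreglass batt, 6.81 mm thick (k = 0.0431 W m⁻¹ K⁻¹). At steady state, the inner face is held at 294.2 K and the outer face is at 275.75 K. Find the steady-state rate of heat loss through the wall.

Q = 643 W

Treat each layer as a resistance in series:
  R_plate glass = L/(kA) = 2.81×10^-4/(0.857·5.52) = 5.940×10^-5 K/W
  R_fibreglass batt = L/(kA) = 0.00681/(0.0431·5.52) = 0.02862 K/W
ΣR = 5.940×10^-5 + 0.02862 = 0.02868 K/W
Q = ΔT/ΣR = (294.2 K − 275.75 K)/0.02868 = 643 W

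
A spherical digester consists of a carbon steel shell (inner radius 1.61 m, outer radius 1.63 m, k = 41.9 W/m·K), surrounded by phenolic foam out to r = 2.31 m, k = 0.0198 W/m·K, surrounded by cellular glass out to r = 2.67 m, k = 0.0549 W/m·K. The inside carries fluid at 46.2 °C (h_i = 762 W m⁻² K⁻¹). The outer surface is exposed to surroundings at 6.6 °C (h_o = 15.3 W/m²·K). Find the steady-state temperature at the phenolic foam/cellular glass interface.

T = 10.8 °C

Treat each layer as a resistance in series:
  R_conv,in = 1/(4πr²h) = 1/(4π·1.61²·762) = 4.029×10^-5 K/W
  R_carbon steel = (1/1.61 − 1/1.63)/(4πk) = 0.007621/(4π·41.9) = 1.447×10^-5 K/W
  R_phenolic foam = (1/1.63 − 1/2.31)/(4πk) = 0.1806/(4π·0.0198) = 0.7258 K/W
  R_cellular glass = (1/2.31 − 1/2.67)/(4πk) = 0.05837/(4π·0.0549) = 0.08461 K/W
  R_conv,out = 1/(4πr²h) = 1/(4π·2.67²·15.3) = 7.296×10^-4 K/W
ΣR = 4.029×10^-5 + 1.447×10^-5 + 0.7258 + 0.08461 + 7.296×10^-4 = 0.8112 K/W
Q = ΔT/ΣR = (46.2 °C − 6.6 °C)/0.8112 = 48.82 W
From the inner boundary to the phenolic foam/cellular glass interface, ΣR_partial = 0.7259 K/W.
T_interface = T_in − Q·ΣR_partial = 46.2 °C − (48.82)(0.7259) = 10.8 °C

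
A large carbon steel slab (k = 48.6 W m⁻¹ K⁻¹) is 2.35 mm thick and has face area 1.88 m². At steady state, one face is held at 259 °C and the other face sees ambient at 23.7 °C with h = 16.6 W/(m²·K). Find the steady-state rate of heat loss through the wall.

Series thermal resistances, inner to outer:
  R_carbon steel = L/(kA) = 0.00235/(48.6·1.88) = 2.572×10^-5 K/W
  R_conv,out = 1/(hA) = 1/(16.6·1.88) = 0.03204 K/W
ΣR = 2.572×10^-5 + 0.03204 = 0.03207 K/W
Q = ΔT/ΣR = (259 °C − 23.7 °C)/0.03207 = 7340 W

Q = 7.34 kW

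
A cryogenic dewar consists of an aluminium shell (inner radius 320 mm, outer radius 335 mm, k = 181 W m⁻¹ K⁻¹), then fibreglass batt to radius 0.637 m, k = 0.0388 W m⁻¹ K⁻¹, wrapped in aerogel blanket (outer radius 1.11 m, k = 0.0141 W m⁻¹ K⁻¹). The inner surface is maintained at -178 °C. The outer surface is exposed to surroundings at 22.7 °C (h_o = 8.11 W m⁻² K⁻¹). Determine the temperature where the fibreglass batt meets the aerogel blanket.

T = -90.9 °C

Treat each layer as a resistance in series:
  R_aluminium = (1/0.320 − 1/0.335)/(4πk) = 0.1399/(4π·181) = 6.152×10^-5 K/W
  R_fibreglass batt = (1/0.335 − 1/0.637)/(4πk) = 1.415/(4π·0.0388) = 2.903 K/W
  R_aerogel blanket = (1/0.637 − 1/1.11)/(4πk) = 0.6690/(4π·0.0141) = 3.775 K/W
  R_conv,out = 1/(4πr²h) = 1/(4π·1.11²·8.11) = 0.007964 K/W
ΣR = 6.152×10^-5 + 2.903 + 3.775 + 0.007964 = 6.686 K/W
Q = ΔT/ΣR = (-178 °C − 22.7 °C)/6.686 = -30.02 W
From the inner boundary to the fibreglass batt/aerogel blanket interface, ΣR_partial = 2.903 K/W.
T_interface = T_in − Q·ΣR_partial = -178 °C − (-30.02)(2.903) = -90.9 °C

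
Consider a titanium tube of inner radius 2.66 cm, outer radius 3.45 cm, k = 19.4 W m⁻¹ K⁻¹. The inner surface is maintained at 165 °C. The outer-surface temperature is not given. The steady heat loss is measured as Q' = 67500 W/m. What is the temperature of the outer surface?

Series resistances:
  R'_titanium = ln(0.0345/0.0266)/(2πk) = 0.2600/(2π·19.4) = 0.002133 m·K/W
ΣR = 0.002133 m·K/W
ΔT = Q'·ΣR = 67500 × 0.002133 = 144.0 K
Heat flows outward, so T_out = T_in − ΔT = 165 − 144.0 = 21.0 °C

T_out = 21.0 °C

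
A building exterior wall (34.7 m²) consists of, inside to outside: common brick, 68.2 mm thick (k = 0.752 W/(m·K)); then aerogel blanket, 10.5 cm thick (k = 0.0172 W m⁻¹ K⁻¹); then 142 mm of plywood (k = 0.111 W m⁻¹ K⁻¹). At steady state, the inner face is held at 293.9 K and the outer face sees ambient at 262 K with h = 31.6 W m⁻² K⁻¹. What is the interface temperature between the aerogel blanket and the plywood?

T = 267.57 K

Series thermal resistances, inner to outer:
  R_common brick = L/(kA) = 0.0682/(0.752·34.7) = 0.002614 K/W
  R_aerogel blanket = L/(kA) = 0.105/(0.0172·34.7) = 0.1759 K/W
  R_plywood = L/(kA) = 0.142/(0.111·34.7) = 0.03687 K/W
  R_conv,out = 1/(hA) = 1/(31.6·34.7) = 9.120×10^-4 K/W
ΣR = 0.002614 + 0.1759 + 0.03687 + 9.120×10^-4 = 0.2163 K/W
Q = ΔT/ΣR = (293.9 K − 262 K)/0.2163 = 147.5 W
From the inner boundary to the aerogel blanket/plywood interface, ΣR_partial = 0.1785 K/W.
T_interface = T_in − Q·ΣR_partial = 293.9 K − (147.5)(0.1785) = 267.57 K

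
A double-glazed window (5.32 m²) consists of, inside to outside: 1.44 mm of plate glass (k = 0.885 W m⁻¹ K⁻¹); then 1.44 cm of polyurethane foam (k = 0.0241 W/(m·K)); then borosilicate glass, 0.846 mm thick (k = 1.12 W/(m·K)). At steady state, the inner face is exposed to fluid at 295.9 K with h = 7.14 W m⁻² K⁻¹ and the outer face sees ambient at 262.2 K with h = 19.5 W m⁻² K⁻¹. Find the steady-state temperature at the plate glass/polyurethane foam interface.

T = 289.9 K

Resistance network (inner→outer):
  R_conv,in = 1/(hA) = 1/(7.14·5.32) = 0.02633 K/W
  R_plate glass = L/(kA) = 0.00144/(0.885·5.32) = 3.058×10^-4 K/W
  R_polyurethane foam = L/(kA) = 0.0144/(0.0241·5.32) = 0.1123 K/W
  R_borosilicate glass = L/(kA) = 8.46×10^-4/(1.12·5.32) = 1.420×10^-4 K/W
  R_conv,out = 1/(hA) = 1/(19.5·5.32) = 0.009639 K/W
ΣR = 0.02633 + 3.058×10^-4 + 0.1123 + 1.420×10^-4 + 0.009639 = 0.1487 K/W
Q = ΔT/ΣR = (295.9 K − 262.2 K)/0.1487 = 226.6 W
From the inner boundary to the plate glass/polyurethane foam interface, ΣR_partial = 0.02664 K/W.
T_interface = T_in − Q·ΣR_partial = 295.9 K − (226.6)(0.02664) = 289.9 K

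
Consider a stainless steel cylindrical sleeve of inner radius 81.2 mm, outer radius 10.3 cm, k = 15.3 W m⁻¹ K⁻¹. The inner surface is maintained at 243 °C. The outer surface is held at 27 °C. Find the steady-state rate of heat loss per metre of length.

Q' = 2πk·ΔT/ln(r₂/r₁) = 2π × 15.3 × 216 / ln(0.103/0.0812) = 87300 W/m

Q' = 87300 W/m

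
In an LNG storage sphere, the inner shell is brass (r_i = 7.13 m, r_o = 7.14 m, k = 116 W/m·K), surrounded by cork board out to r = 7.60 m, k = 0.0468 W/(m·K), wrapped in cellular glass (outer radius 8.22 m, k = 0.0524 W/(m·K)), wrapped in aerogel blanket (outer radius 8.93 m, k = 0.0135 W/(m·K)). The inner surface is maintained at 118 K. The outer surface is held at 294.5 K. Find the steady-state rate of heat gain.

Resistance network (inner→outer):
  R_brass = (1/7.13 − 1/7.14)/(4πk) = 1.964×10^-4/(4π·116) = 1.348×10^-7 K/W
  R_cork board = (1/7.14 − 1/7.60)/(4πk) = 0.008477/(4π·0.0468) = 0.01441 K/W
  R_cellular glass = (1/7.60 − 1/8.22)/(4πk) = 0.009924/(4π·0.0524) = 0.01507 K/W
  R_aerogel blanket = (1/8.22 − 1/8.93)/(4πk) = 0.009672/(4π·0.0135) = 0.05702 K/W
ΣR = 1.348×10^-7 + 0.01441 + 0.01507 + 0.05702 = 0.08650 K/W
Q = ΔT/ΣR = (118 K − 294.5 K)/0.08650 = -2040 W
(Negative Q ⇒ heat flows inward; heat gain = 2040 W.)

Q = 2040 W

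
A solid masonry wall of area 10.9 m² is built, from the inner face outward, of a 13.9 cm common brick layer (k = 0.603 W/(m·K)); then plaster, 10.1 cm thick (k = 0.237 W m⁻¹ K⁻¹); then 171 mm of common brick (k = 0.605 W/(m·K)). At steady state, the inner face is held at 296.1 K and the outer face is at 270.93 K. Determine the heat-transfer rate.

Treat each layer as a resistance in series:
  R_common brick = L/(kA) = 0.139/(0.603·10.9) = 0.02115 K/W
  R_plaster = L/(kA) = 0.101/(0.237·10.9) = 0.03910 K/W
  R_common brick = L/(kA) = 0.171/(0.605·10.9) = 0.02593 K/W
ΣR = 0.02115 + 0.03910 + 0.02593 = 0.08618 K/W
Q = ΔT/ΣR = (296.1 K − 270.93 K)/0.08618 = 292 W

Q = 292 W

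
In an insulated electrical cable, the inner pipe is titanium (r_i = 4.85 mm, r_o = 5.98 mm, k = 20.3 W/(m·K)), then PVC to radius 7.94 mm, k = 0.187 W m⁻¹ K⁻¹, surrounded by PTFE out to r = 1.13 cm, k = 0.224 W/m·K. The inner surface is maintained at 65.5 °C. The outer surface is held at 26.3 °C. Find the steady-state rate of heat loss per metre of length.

Q' = 79.4 W/m

Series thermal resistances, inner to outer:
  R'_titanium = ln(0.00598/0.00485)/(2πk) = 0.2094/(2π·20.3) = 0.001642 m·K/W
  R'_PVC = ln(0.00794/0.00598)/(2πk) = 0.2835/(2π·0.187) = 0.2413 m·K/W
  R'_PTFE = ln(0.0113/0.00794)/(2πk) = 0.3529/(2π·0.224) = 0.2507 m·K/W
ΣR = 0.001642 + 0.2413 + 0.2507 = 0.4936 m·K/W
Q' = ΔT/ΣR = (65.5 °C − 26.3 °C)/0.4936 = 79.4 W/m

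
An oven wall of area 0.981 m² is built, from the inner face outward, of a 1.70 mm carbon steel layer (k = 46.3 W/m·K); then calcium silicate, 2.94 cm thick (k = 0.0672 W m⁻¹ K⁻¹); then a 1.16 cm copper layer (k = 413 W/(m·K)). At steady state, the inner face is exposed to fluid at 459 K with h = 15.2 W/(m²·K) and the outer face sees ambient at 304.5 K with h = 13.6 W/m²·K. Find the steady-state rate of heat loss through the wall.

Q = 263 W

Series thermal resistances, inner to outer:
  R_conv,in = 1/(hA) = 1/(15.2·0.981) = 0.06706 K/W
  R_carbon steel = L/(kA) = 0.00170/(46.3·0.981) = 3.743×10^-5 K/W
  R_calcium silicate = L/(kA) = 0.0294/(0.0672·0.981) = 0.4460 K/W
  R_copper = L/(kA) = 0.0116/(413·0.981) = 2.863×10^-5 K/W
  R_conv,out = 1/(hA) = 1/(13.6·0.981) = 0.07495 K/W
ΣR = 0.06706 + 3.743×10^-5 + 0.4460 + 2.863×10^-5 + 0.07495 = 0.5881 K/W
Q = ΔT/ΣR = (459 K − 304.5 K)/0.5881 = 263 W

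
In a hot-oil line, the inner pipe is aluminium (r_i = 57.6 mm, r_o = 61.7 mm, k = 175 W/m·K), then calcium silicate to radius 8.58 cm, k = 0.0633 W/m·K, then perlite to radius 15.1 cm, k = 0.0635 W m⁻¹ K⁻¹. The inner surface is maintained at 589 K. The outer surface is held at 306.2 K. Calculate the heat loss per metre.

Treat each layer as a resistance in series:
  R'_aluminium = ln(0.0617/0.0576)/(2πk) = 0.06876/(2π·175) = 6.254×10^-5 m·K/W
  R'_calcium silicate = ln(0.0858/0.0617)/(2πk) = 0.3297/(2π·0.0633) = 0.8291 m·K/W
  R'_perlite = ln(0.151/0.0858)/(2πk) = 0.5653/(2π·0.0635) = 1.417 m·K/W
ΣR = 6.254×10^-5 + 0.8291 + 1.417 = 2.246 m·K/W
Q' = ΔT/ΣR = (589 K − 306.2 K)/2.246 = 126 W/m

Q' = 126 W/m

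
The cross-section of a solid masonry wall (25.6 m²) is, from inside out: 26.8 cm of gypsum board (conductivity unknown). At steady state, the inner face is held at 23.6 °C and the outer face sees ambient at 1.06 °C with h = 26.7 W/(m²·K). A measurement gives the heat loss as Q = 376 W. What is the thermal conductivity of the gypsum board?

k = 0.179 W/m·K

ΣR = ΔT/Q = |23.6 − 1.06|/376 = 0.05995 K/W
Known resistances:
  R_conv,out = 1/(hA) = 1/(26.7·25.6) = 0.001463 K/W
R_gypsum board = ΣR − ΣR_known = 0.05995 − 0.001463 = 0.05849 K/W
L/(kA) = 0.05849 ⇒ k = 0.268/(0.05849·25.6) = 0.179 W/m·K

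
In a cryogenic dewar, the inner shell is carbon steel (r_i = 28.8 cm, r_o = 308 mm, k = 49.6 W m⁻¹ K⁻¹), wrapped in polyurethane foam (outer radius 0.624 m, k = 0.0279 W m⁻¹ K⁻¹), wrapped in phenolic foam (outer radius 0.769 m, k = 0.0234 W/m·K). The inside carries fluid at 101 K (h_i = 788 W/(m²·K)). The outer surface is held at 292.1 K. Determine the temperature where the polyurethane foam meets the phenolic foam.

T = 257.8 K

Series thermal resistances, inner to outer:
  R_conv,in = 1/(4πr²h) = 1/(4π·0.288²·788) = 0.001218 K/W
  R_carbon steel = (1/0.288 − 1/0.308)/(4πk) = 0.2255/(4π·49.6) = 3.617×10^-4 K/W
  R_polyurethane foam = (1/0.308 − 1/0.624)/(4πk) = 1.644/(4π·0.0279) = 4.690 K/W
  R_phenolic foam = (1/0.624 − 1/0.769)/(4πk) = 0.3022/(4π·0.0234) = 1.028 K/W
ΣR = 0.001218 + 3.617×10^-4 + 4.690 + 1.028 = 5.720 K/W
Q = ΔT/ΣR = (101 K − 292.1 K)/5.720 = -33.41 W
From the inner boundary to the polyurethane foam/phenolic foam interface, ΣR_partial = 4.692 K/W.
T_interface = T_in − Q·ΣR_partial = 101 K − (-33.41)(4.692) = 257.8 K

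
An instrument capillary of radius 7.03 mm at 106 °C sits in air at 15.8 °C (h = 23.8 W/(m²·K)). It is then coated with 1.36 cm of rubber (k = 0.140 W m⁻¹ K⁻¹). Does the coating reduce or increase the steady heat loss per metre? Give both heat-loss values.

Critical radius for a cylinder: r_cr = k/h = 0.00588 m = 0.588 cm.
Outer radius after coating: r₂ = 0.00703 + 0.0136 = 0.02063 m.
Since r₁ ≥ r_cr, any added insulation reduces the heat loss.
Bare: R = 1/(2πr₁h) = 0.9512 m·K/W; Q = 90.2/0.9512 = 94.8 W/m.
Coated: R = R_cond + R_conv = 1.548 m·K/W; Q = 90.2/1.548 = 58.3 W/m.

reduces: 94.8 → 58.3 W/m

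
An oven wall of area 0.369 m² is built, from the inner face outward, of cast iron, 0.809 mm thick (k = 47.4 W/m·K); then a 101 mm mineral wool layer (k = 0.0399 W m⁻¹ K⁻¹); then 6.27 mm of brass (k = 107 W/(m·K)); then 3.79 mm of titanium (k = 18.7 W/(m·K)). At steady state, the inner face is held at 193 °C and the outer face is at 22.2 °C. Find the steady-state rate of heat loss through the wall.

Q = 24.9 W

Resistance network (inner→outer):
  R_cast iron = L/(kA) = 8.09×10^-4/(47.4·0.369) = 4.625×10^-5 K/W
  R_mineral wool = L/(kA) = 0.101/(0.0399·0.369) = 6.860 K/W
  R_brass = L/(kA) = 0.00627/(107·0.369) = 1.588×10^-4 K/W
  R_titanium = L/(kA) = 0.00379/(18.7·0.369) = 5.493×10^-4 K/W
ΣR = 4.625×10^-5 + 6.860 + 1.588×10^-4 + 5.493×10^-4 = 6.861 K/W
Q = ΔT/ΣR = (193 °C − 22.2 °C)/6.861 = 24.9 W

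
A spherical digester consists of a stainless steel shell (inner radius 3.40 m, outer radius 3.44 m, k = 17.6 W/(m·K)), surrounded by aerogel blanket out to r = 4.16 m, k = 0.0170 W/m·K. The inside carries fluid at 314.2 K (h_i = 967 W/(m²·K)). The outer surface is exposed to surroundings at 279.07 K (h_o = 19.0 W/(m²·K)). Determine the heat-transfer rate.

Q = 149 W

Resistance network (inner→outer):
  R_conv,in = 1/(4πr²h) = 1/(4π·3.40²·967) = 7.119×10^-6 K/W
  R_stainless steel = (1/3.40 − 1/3.44)/(4πk) = 0.003420/(4π·17.6) = 1.546×10^-5 K/W
  R_aerogel blanket = (1/3.44 − 1/4.16)/(4πk) = 0.05031/(4π·0.0170) = 0.2355 K/W
  R_conv,out = 1/(4πr²h) = 1/(4π·4.16²·19.0) = 2.420×10^-4 K/W
ΣR = 7.119×10^-6 + 1.546×10^-5 + 0.2355 + 2.420×10^-4 = 0.2358 K/W
Q = ΔT/ΣR = (314.2 K − 279.07 K)/0.2358 = 149 W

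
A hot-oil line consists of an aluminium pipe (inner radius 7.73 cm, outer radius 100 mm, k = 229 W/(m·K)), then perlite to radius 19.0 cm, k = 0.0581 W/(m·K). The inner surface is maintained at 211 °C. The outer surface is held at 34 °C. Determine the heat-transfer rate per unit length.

Series thermal resistances, inner to outer:
  R'_aluminium = ln(0.100/0.0773)/(2πk) = 0.2575/(2π·229) = 1.789×10^-4 m·K/W
  R'_perlite = ln(0.190/0.100)/(2πk) = 0.6419/(2π·0.0581) = 1.758 m·K/W
ΣR = 1.789×10^-4 + 1.758 = 1.758 m·K/W
Q' = ΔT/ΣR = (211 °C − 34 °C)/1.758 = 101 W/m

Q' = 101 W/m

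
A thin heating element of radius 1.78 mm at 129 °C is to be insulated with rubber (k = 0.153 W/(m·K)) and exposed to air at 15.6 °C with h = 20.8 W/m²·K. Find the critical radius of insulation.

r_cr = 0.736 cm

For a cylinder, r_cr = k_ins/h = 0.153/20.8 = 0.00736 m = 0.736 cm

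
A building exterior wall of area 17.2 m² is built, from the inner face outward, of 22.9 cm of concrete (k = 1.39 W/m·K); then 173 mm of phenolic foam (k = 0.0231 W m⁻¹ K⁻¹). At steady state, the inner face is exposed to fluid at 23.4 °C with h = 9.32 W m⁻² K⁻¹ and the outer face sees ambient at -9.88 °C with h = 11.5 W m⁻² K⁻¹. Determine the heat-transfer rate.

Resistance network (inner→outer):
  R_conv,in = 1/(hA) = 1/(9.32·17.2) = 0.006238 K/W
  R_concrete = L/(kA) = 0.229/(1.39·17.2) = 0.009578 K/W
  R_phenolic foam = L/(kA) = 0.173/(0.0231·17.2) = 0.4354 K/W
  R_conv,out = 1/(hA) = 1/(11.5·17.2) = 0.005056 K/W
ΣR = 0.006238 + 0.009578 + 0.4354 + 0.005056 = 0.4563 K/W
Q = ΔT/ΣR = (23.4 °C − -9.88 °C)/0.4563 = 72.9 W

Q = 72.9 W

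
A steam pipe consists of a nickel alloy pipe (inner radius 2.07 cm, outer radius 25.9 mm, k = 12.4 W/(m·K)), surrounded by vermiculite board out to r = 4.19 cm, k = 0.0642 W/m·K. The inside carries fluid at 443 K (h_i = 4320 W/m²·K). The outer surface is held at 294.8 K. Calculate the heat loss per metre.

Series thermal resistances, inner to outer:
  R'_conv,in = 1/(2πr h) = 1/(2π·0.0207·4320) = 0.001780 m·K/W
  R'_nickel alloy = ln(0.0259/0.0207)/(2πk) = 0.2241/(2π·12.4) = 0.002876 m·K/W
  R'_vermiculite board = ln(0.0419/0.0259)/(2πk) = 0.4810/(2π·0.0642) = 1.193 m·K/W
ΣR = 0.001780 + 0.002876 + 1.193 = 1.198 m·K/W
Q' = ΔT/ΣR = (443 K − 294.8 K)/1.198 = 124 W/m

Q' = 124 W/m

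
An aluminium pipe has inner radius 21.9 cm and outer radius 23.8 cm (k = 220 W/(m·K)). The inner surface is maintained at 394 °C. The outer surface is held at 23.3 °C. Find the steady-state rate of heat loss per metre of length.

Q' = 6.16×10^6 W/m

Q' = 2πk·ΔT/ln(r₂/r₁) = 2π × 220 × 370.7 / ln(0.238/0.219) = 6.16×10^6 W/m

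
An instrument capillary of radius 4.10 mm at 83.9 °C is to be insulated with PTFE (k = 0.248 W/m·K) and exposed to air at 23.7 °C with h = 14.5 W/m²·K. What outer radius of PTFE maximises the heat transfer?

For a cylinder, r_cr = k_ins/h = 0.248/14.5 = 0.0171 m = 1.71 cm

r_cr = 1.71 cm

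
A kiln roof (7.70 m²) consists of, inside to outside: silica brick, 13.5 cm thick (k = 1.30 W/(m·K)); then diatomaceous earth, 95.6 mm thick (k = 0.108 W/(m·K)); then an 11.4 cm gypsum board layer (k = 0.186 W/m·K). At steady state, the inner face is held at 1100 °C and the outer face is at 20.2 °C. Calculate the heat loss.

Treat each layer as a resistance in series:
  R_silica brick = L/(kA) = 0.135/(1.30·7.70) = 0.01349 K/W
  R_diatomaceous earth = L/(kA) = 0.0956/(0.108·7.70) = 0.1150 K/W
  R_gypsum board = L/(kA) = 0.114/(0.186·7.70) = 0.07960 K/W
ΣR = 0.01349 + 0.1150 + 0.07960 = 0.2081 K/W
Q = ΔT/ΣR = (1100 °C − 20.2 °C)/0.2081 = 5190 W

Q = 5190 W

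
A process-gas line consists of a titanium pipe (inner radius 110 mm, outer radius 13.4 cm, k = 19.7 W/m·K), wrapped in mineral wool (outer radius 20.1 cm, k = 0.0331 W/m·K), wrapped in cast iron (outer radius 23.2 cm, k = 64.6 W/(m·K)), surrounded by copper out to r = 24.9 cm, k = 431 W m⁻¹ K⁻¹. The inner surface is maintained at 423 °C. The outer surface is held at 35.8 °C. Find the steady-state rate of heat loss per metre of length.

Treat each layer as a resistance in series:
  R'_titanium = ln(0.134/0.110)/(2πk) = 0.1974/(2π·19.7) = 0.001594 m·K/W
  R'_mineral wool = ln(0.201/0.134)/(2πk) = 0.4055/(2π·0.0331) = 1.950 m·K/W
  R'_cast iron = ln(0.232/0.201)/(2πk) = 0.1434/(2π·64.6) = 3.534×10^-4 m·K/W
  R'_copper = ln(0.249/0.232)/(2πk) = 0.07072/(2π·431) = 2.611×10^-5 m·K/W
ΣR = 0.001594 + 1.950 + 3.534×10^-4 + 2.611×10^-5 = 1.952 m·K/W
Q' = ΔT/ΣR = (423 °C − 35.8 °C)/1.952 = 198 W/m

Q' = 198 W/m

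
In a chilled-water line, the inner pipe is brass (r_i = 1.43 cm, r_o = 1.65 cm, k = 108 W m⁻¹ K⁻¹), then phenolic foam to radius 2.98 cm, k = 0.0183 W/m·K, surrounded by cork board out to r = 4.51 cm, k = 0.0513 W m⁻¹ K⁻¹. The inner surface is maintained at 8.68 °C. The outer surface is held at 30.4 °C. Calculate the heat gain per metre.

Resistance network (inner→outer):
  R'_brass = ln(0.0165/0.0143)/(2πk) = 0.1431/(2π·108) = 2.109×10^-4 m·K/W
  R'_phenolic foam = ln(0.0298/0.0165)/(2πk) = 0.5911/(2π·0.0183) = 5.141 m·K/W
  R'_cork board = ln(0.0451/0.0298)/(2πk) = 0.4144/(2π·0.0513) = 1.286 m·K/W
ΣR = 2.109×10^-4 + 5.141 + 1.286 = 6.427 m·K/W
Q' = ΔT/ΣR = (8.68 °C − 30.4 °C)/6.427 = -3.38 W/m
(Negative Q' ⇒ heat flows inward; heat gain = 3.38 W/m.)

Q' = 3.38 W/m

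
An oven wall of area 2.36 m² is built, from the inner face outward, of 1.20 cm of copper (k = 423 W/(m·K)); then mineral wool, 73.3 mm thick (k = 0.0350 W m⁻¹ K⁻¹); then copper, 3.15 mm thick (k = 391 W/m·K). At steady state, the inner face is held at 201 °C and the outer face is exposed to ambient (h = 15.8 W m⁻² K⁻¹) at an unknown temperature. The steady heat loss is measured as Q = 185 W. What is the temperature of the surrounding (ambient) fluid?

T_out = 31.9 °C

Series resistances:
  R_copper = L/(kA) = 0.0120/(423·2.36) = 1.202×10^-5 K/W
  R_mineral wool = L/(kA) = 0.0733/(0.0350·2.36) = 0.8874 K/W
  R_copper = L/(kA) = 0.00315/(391·2.36) = 3.414×10^-6 K/W
  R_conv,out = 1/(hA) = 1/(15.8·2.36) = 0.02682 K/W
ΣR = 0.9142 K/W
ΔT = Q·ΣR = 185 × 0.9142 = 169.1 K
Heat flows outward, so T_out = T_in − ΔT = 201 − 169.1 = 31.9 °C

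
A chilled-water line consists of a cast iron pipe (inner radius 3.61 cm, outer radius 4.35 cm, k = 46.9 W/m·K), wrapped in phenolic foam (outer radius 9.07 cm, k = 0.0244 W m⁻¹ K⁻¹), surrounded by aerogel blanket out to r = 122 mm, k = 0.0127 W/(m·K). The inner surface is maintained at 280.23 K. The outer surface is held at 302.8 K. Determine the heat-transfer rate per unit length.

Series thermal resistances, inner to outer:
  R'_cast iron = ln(0.0435/0.0361)/(2πk) = 0.1865/(2π·46.9) = 6.328×10^-4 m·K/W
  R'_phenolic foam = ln(0.0907/0.0435)/(2πk) = 0.7348/(2π·0.0244) = 4.793 m·K/W
  R'_aerogel blanket = ln(0.122/0.0907)/(2πk) = 0.2965/(2π·0.0127) = 3.715 m·K/W
ΣR = 6.328×10^-4 + 4.793 + 3.715 = 8.509 m·K/W
Q' = ΔT/ΣR = (280.23 K − 302.8 K)/8.509 = -2.65 W/m
(Negative Q' ⇒ heat flows inward; heat gain = 2.65 W/m.)

Q' = 2.65 W/m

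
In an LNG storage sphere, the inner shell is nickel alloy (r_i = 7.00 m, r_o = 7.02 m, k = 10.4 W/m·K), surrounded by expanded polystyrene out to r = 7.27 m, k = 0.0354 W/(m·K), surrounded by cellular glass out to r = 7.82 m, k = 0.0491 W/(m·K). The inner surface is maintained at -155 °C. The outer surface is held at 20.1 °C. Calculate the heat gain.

Treat each layer as a resistance in series:
  R_nickel alloy = (1/7.00 − 1/7.02)/(4πk) = 4.070×10^-4/(4π·10.4) = 3.114×10^-6 K/W
  R_expanded polystyrene = (1/7.02 − 1/7.27)/(4πk) = 0.004899/(4π·0.0354) = 0.01101 K/W
  R_cellular glass = (1/7.27 − 1/7.82)/(4πk) = 0.009674/(4π·0.0491) = 0.01568 K/W
ΣR = 3.114×10^-6 + 0.01101 + 0.01568 = 0.02669 K/W
Q = ΔT/ΣR = (-155 °C − 20.1 °C)/0.02669 = -6560 W
(Negative Q ⇒ heat flows inward; heat gain = 6560 W.)

Q = 6.56 kW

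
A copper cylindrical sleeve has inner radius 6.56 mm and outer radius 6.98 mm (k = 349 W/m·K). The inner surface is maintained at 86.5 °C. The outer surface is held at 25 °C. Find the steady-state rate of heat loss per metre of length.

Q' = 2πk·ΔT/ln(r₂/r₁) = 2π × 349 × 61.5 / ln(0.00698/0.00656) = 2.17×10^6 W/m

Q' = 2.17×10^6 W/m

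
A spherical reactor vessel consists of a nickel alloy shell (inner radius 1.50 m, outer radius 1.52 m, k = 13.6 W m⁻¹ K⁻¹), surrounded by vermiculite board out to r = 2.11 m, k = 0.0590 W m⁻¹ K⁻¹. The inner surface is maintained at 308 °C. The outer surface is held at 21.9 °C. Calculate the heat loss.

Resistance network (inner→outer):
  R_nickel alloy = (1/1.50 − 1/1.52)/(4πk) = 0.008772/(4π·13.6) = 5.133×10^-5 K/W
  R_vermiculite board = (1/1.52 − 1/2.11)/(4πk) = 0.1840/(4π·0.0590) = 0.2481 K/W
ΣR = 5.133×10^-5 + 0.2481 = 0.2482 K/W
Q = ΔT/ΣR = (308 °C − 21.9 °C)/0.2482 = 1150 W

Q = 1150 W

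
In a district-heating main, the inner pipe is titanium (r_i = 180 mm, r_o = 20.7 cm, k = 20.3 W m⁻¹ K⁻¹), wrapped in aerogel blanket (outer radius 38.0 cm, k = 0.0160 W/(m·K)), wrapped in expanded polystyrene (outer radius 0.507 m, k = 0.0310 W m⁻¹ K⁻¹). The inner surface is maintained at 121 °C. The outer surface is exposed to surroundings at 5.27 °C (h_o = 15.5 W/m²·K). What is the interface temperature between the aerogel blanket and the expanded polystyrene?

T = 28.3 °C

Treat each layer as a resistance in series:
  R'_titanium = ln(0.207/0.180)/(2πk) = 0.1398/(2π·20.3) = 0.001096 m·K/W
  R'_aerogel blanket = ln(0.380/0.207)/(2πk) = 0.6075/(2π·0.0160) = 6.042 m·K/W
  R'_expanded polystyrene = ln(0.507/0.380)/(2πk) = 0.2883/(2π·0.0310) = 1.480 m·K/W
  R'_conv,out = 1/(2πr h) = 1/(2π·0.507·15.5) = 0.02025 m·K/W
ΣR = 0.001096 + 6.042 + 1.480 + 0.02025 = 7.543 m·K/W
Q' = ΔT/ΣR = (121 °C − 5.27 °C)/7.543 = 15.34 W/m
From the inner boundary to the aerogel blanket/expanded polystyrene interface, ΣR_partial = 6.043 m·K/W.
T_interface = T_in − Q'·ΣR_partial = 121 °C − (15.34)(6.043) = 28.3 °C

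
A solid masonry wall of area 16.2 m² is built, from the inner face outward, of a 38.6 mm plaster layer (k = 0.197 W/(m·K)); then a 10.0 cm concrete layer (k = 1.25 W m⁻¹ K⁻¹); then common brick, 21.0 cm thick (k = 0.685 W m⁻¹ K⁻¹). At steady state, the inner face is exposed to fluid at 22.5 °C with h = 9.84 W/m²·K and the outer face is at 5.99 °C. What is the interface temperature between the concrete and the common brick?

T = 13.4 °C

Series thermal resistances, inner to outer:
  R_conv,in = 1/(hA) = 1/(9.84·16.2) = 0.006273 K/W
  R_plaster = L/(kA) = 0.0386/(0.197·16.2) = 0.01210 K/W
  R_concrete = L/(kA) = 0.100/(1.25·16.2) = 0.004938 K/W
  R_common brick = L/(kA) = 0.210/(0.685·16.2) = 0.01892 K/W
ΣR = 0.006273 + 0.01210 + 0.004938 + 0.01892 = 0.04223 K/W
Q = ΔT/ΣR = (22.5 °C − 5.99 °C)/0.04223 = 391.0 W
From the inner boundary to the concrete/common brick interface, ΣR_partial = 0.02331 K/W.
T_interface = T_in − Q·ΣR_partial = 22.5 °C − (391.0)(0.02331) = 13.4 °C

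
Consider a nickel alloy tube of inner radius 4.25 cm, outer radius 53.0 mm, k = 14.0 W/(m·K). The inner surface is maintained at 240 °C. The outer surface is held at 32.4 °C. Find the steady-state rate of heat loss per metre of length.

Q' = 82700 W/m

Q' = 2πk·ΔT/ln(r₂/r₁) = 2π × 14.0 × 207.6 / ln(0.0530/0.0425) = 82700 W/m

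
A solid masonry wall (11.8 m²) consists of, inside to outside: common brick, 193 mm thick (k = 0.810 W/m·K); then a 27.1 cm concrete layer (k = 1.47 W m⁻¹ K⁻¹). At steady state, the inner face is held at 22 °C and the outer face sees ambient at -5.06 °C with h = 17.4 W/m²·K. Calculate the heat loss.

Q = 665 W

Treat each layer as a resistance in series:
  R_common brick = L/(kA) = 0.193/(0.810·11.8) = 0.02019 K/W
  R_concrete = L/(kA) = 0.271/(1.47·11.8) = 0.01562 K/W
  R_conv,out = 1/(hA) = 1/(17.4·11.8) = 0.004870 K/W
ΣR = 0.02019 + 0.01562 + 0.004870 = 0.04068 K/W
Q = ΔT/ΣR = (22 °C − -5.06 °C)/0.04068 = 665 W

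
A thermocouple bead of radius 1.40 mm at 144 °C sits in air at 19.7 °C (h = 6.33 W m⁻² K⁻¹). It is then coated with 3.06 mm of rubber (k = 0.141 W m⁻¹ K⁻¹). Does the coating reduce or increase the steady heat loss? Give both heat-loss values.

increases: 0.0194 → 0.137 W

Critical radius for a sphere: r_cr = 2k/h = 0.0445 m = 4.45 cm.
Outer radius after coating: r₂ = 0.00140 + 0.00306 = 0.00446 m.
Since r₁ < r_cr and r₂ ≤ r_cr, the coating moves toward the maximum at r_cr — heat loss rises.
Bare: R = 1/(4πr₁²h) = 6414 K/W; Q = 124.3/6414 = 0.0194 W.
Coated: R = R_cond + R_conv = 908.6 K/W; Q = 124.3/908.6 = 0.137 W.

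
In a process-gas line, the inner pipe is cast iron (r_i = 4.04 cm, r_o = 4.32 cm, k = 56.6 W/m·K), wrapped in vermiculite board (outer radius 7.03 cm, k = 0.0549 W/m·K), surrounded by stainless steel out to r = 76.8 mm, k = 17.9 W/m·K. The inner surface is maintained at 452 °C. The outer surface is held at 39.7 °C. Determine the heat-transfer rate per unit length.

Q' = 292 W/m

Treat each layer as a resistance in series:
  R'_cast iron = ln(0.0432/0.0404)/(2πk) = 0.06701/(2π·56.6) = 1.884×10^-4 m·K/W
  R'_vermiculite board = ln(0.0703/0.0432)/(2πk) = 0.4869/(2π·0.0549) = 1.412 m·K/W
  R'_stainless steel = ln(0.0768/0.0703)/(2πk) = 0.08843/(2π·17.9) = 7.863×10^-4 m·K/W
ΣR = 1.884×10^-4 + 1.412 + 7.863×10^-4 = 1.413 m·K/W
Q' = ΔT/ΣR = (452 °C − 39.7 °C)/1.413 = 292 W/m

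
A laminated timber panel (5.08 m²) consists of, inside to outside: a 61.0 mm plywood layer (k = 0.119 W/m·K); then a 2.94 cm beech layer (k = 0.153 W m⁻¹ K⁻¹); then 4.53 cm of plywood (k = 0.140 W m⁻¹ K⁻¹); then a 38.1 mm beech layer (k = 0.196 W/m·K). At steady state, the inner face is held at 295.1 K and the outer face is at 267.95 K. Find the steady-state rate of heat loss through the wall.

Treat each layer as a resistance in series:
  R_plywood = L/(kA) = 0.0610/(0.119·5.08) = 0.1009 K/W
  R_beech = L/(kA) = 0.0294/(0.153·5.08) = 0.03783 K/W
  R_plywood = L/(kA) = 0.0453/(0.140·5.08) = 0.06370 K/W
  R_beech = L/(kA) = 0.0381/(0.196·5.08) = 0.03827 K/W
ΣR = 0.1009 + 0.03783 + 0.06370 + 0.03827 = 0.2407 K/W
Q = ΔT/ΣR = (295.1 K − 267.95 K)/0.2407 = 113 W

Q = 113 W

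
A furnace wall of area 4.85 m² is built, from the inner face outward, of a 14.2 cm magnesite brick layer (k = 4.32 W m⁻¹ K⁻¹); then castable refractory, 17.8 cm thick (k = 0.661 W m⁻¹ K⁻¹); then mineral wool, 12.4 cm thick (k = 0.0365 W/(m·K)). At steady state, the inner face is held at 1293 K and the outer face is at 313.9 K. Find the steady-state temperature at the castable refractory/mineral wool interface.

T = 1213 K

Series thermal resistances, inner to outer:
  R_magnesite brick = L/(kA) = 0.142/(4.32·4.85) = 0.006777 K/W
  R_castable refractory = L/(kA) = 0.178/(0.661·4.85) = 0.05552 K/W
  R_mineral wool = L/(kA) = 0.124/(0.0365·4.85) = 0.7005 K/W
ΣR = 0.006777 + 0.05552 + 0.7005 = 0.7628 K/W
Q = ΔT/ΣR = (1293 K − 313.9 K)/0.7628 = 1284 W
From the inner boundary to the castable refractory/mineral wool interface, ΣR_partial = 0.06230 K/W.
T_interface = T_in − Q·ΣR_partial = 1293 K − (1284)(0.06230) = 1213 K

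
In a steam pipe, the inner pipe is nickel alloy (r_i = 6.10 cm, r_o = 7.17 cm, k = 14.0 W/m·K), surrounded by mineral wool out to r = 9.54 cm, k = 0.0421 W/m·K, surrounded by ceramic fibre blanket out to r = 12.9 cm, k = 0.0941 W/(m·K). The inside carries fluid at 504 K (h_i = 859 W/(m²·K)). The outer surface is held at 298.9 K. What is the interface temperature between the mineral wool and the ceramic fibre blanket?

T = 364.5 K

Treat each layer as a resistance in series:
  R'_conv,in = 1/(2πr h) = 1/(2π·0.0610·859) = 0.003037 m·K/W
  R'_nickel alloy = ln(0.0717/0.0610)/(2πk) = 0.1616/(2π·14.0) = 0.001837 m·K/W
  R'_mineral wool = ln(0.0954/0.0717)/(2πk) = 0.2856/(2π·0.0421) = 1.080 m·K/W
  R'_ceramic fibre blanket = ln(0.129/0.0954)/(2πk) = 0.3017/(2π·0.0941) = 0.5103 m·K/W
ΣR = 0.003037 + 0.001837 + 1.080 + 0.5103 = 1.595 m·K/W
Q' = ΔT/ΣR = (504 K − 298.9 K)/1.595 = 128.6 W/m
From the inner boundary to the mineral wool/ceramic fibre blanket interface, ΣR_partial = 1.085 m·K/W.
T_interface = T_in − Q'·ΣR_partial = 504 K − (128.6)(1.085) = 364.5 K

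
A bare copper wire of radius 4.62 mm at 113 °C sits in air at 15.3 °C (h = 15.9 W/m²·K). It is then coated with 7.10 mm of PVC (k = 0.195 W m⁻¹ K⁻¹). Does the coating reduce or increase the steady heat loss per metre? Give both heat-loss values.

increases: 45.1 → 60.5 W/m

Critical radius for a cylinder: r_cr = k/h = 0.0123 m = 1.23 cm.
Outer radius after coating: r₂ = 0.00462 + 0.00710 = 0.01172 m.
Since r₁ < r_cr and r₂ ≤ r_cr, the coating moves toward the maximum at r_cr — heat loss rises.
Bare: R = 1/(2πr₁h) = 2.167 m·K/W; Q = 97.7/2.167 = 45.1 W/m.
Coated: R = R_cond + R_conv = 1.614 m·K/W; Q = 97.7/1.614 = 60.5 W/m.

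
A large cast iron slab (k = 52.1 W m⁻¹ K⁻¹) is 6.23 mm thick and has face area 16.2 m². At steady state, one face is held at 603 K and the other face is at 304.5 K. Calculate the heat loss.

Q = kA·ΔT/L = 52.1 × 16.2 × |603 K − 304.5 K| / 0.00623 = 4.04×10^7 W

Q = 4.04×10^7 W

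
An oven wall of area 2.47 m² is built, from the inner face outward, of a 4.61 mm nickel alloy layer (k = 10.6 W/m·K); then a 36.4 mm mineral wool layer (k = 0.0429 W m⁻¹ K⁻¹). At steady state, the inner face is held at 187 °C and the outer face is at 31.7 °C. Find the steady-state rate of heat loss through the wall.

Q = 452 W

Resistance network (inner→outer):
  R_nickel alloy = L/(kA) = 0.00461/(10.6·2.47) = 1.761×10^-4 K/W
  R_mineral wool = L/(kA) = 0.0364/(0.0429·2.47) = 0.3435 K/W
ΣR = 1.761×10^-4 + 0.3435 = 0.3437 K/W
Q = ΔT/ΣR = (187 °C − 31.7 °C)/0.3437 = 452 W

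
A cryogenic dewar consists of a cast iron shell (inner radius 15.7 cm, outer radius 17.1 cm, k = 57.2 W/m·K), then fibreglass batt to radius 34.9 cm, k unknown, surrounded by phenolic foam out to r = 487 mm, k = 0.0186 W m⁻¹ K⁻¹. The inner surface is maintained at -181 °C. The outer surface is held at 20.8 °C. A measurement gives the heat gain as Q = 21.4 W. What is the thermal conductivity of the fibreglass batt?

k = 0.0399 W/m·K

ΣR = ΔT/Q = |-181 − 20.8|/21.4 = 9.430 K/W
Known resistances:
  R_cast iron = (1/0.157 − 1/0.171)/(4πk) = 0.5215/(4π·57.2) = 7.255×10^-4 K/W
  R_phenolic foam = (1/0.349 − 1/0.487)/(4πk) = 0.8119/(4π·0.0186) = 3.474 K/W
R_fibreglass batt = ΣR − ΣR_known = 9.430 − 3.475 = 5.955 K/W
(1/r₁−1/r₂)/(4πk) = 5.955 ⇒ k = 2.983/(4π·5.955) = 0.0399 W/m·K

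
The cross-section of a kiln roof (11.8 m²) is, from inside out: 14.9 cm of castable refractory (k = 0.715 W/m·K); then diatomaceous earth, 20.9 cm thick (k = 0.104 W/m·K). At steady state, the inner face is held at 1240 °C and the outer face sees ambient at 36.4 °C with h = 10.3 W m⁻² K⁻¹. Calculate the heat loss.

Treat each layer as a resistance in series:
  R_castable refractory = L/(kA) = 0.149/(0.715·11.8) = 0.01766 K/W
  R_diatomaceous earth = L/(kA) = 0.209/(0.104·11.8) = 0.1703 K/W
  R_conv,out = 1/(hA) = 1/(10.3·11.8) = 0.008228 K/W
ΣR = 0.01766 + 0.1703 + 0.008228 = 0.1962 K/W
Q = ΔT/ΣR = (1240 °C − 36.4 °C)/0.1962 = 6130 W

Q = 6130 W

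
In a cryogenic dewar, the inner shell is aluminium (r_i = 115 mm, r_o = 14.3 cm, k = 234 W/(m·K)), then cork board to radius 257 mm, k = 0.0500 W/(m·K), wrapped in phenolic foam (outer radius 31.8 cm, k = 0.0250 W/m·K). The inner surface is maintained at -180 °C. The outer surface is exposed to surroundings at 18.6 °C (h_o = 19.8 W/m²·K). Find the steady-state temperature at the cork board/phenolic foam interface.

Series thermal resistances, inner to outer:
  R_aluminium = (1/0.115 − 1/0.143)/(4πk) = 1.703/(4π·234) = 5.790×10^-4 K/W
  R_cork board = (1/0.143 − 1/0.257)/(4πk) = 3.102/(4π·0.0500) = 4.937 K/W
  R_phenolic foam = (1/0.257 − 1/0.318)/(4πk) = 0.7464/(4π·0.0250) = 2.376 K/W
  R_conv,out = 1/(4πr²h) = 1/(4π·0.318²·19.8) = 0.03974 K/W
ΣR = 5.790×10^-4 + 4.937 + 2.376 + 0.03974 = 7.353 K/W
Q = ΔT/ΣR = (-180 °C − 18.6 °C)/7.353 = -27.01 W
From the inner boundary to the cork board/phenolic foam interface, ΣR_partial = 4.938 K/W.
T_interface = T_in − Q·ΣR_partial = -180 °C − (-27.01)(4.938) = -46.6 °C

T = -46.6 °C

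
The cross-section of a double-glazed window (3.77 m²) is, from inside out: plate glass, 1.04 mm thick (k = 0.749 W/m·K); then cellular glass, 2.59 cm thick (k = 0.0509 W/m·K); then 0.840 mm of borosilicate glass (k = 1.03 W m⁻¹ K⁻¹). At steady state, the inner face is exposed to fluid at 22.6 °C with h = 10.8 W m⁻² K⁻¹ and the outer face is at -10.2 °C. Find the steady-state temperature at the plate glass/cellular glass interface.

Treat each layer as a resistance in series:
  R_conv,in = 1/(hA) = 1/(10.8·3.77) = 0.02456 K/W
  R_plate glass = L/(kA) = 0.00104/(0.749·3.77) = 3.683×10^-4 K/W
  R_cellular glass = L/(kA) = 0.0259/(0.0509·3.77) = 0.1350 K/W
  R_borosilicate glass = L/(kA) = 8.40×10^-4/(1.03·3.77) = 2.163×10^-4 K/W
ΣR = 0.02456 + 3.683×10^-4 + 0.1350 + 2.163×10^-4 = 0.1601 K/W
Q = ΔT/ΣR = (22.6 °C − -10.2 °C)/0.1601 = 204.9 W
From the inner boundary to the plate glass/cellular glass interface, ΣR_partial = 0.02493 K/W.
T_interface = T_in − Q·ΣR_partial = 22.6 °C − (204.9)(0.02493) = 17.5 °C

T = 17.5 °C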